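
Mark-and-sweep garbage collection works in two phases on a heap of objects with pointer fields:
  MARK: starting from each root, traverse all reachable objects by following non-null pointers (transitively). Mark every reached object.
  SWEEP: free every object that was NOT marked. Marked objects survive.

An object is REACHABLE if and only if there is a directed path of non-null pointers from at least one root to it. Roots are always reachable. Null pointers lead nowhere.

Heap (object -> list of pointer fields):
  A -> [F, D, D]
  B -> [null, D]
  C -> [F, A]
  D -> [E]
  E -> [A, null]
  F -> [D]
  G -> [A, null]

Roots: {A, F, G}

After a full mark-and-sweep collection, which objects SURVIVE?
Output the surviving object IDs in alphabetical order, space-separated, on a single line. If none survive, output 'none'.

Roots: A F G
Mark A: refs=F D D, marked=A
Mark F: refs=D, marked=A F
Mark G: refs=A null, marked=A F G
Mark D: refs=E, marked=A D F G
Mark E: refs=A null, marked=A D E F G
Unmarked (collected): B C

Answer: A D E F G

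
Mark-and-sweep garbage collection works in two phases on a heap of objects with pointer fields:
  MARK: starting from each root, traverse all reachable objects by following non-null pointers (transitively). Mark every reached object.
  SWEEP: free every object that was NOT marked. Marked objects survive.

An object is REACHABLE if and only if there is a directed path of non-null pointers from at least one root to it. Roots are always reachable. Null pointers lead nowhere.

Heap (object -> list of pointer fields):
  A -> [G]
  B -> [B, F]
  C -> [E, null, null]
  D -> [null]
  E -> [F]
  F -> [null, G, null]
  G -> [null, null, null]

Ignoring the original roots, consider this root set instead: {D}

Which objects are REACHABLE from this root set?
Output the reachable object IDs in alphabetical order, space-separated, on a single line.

Roots: D
Mark D: refs=null, marked=D
Unmarked (collected): A B C E F G

Answer: D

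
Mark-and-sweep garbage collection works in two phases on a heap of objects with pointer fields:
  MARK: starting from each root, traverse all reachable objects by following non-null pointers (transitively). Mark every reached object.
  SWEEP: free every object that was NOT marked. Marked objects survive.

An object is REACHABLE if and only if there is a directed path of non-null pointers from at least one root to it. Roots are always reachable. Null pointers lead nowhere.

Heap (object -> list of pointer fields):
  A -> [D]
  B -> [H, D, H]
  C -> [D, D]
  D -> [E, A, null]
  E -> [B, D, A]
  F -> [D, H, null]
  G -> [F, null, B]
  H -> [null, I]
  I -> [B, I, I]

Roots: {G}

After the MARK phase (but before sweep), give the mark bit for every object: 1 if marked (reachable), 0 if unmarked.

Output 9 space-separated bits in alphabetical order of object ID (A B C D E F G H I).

Roots: G
Mark G: refs=F null B, marked=G
Mark F: refs=D H null, marked=F G
Mark B: refs=H D H, marked=B F G
Mark D: refs=E A null, marked=B D F G
Mark H: refs=null I, marked=B D F G H
Mark E: refs=B D A, marked=B D E F G H
Mark A: refs=D, marked=A B D E F G H
Mark I: refs=B I I, marked=A B D E F G H I
Unmarked (collected): C

Answer: 1 1 0 1 1 1 1 1 1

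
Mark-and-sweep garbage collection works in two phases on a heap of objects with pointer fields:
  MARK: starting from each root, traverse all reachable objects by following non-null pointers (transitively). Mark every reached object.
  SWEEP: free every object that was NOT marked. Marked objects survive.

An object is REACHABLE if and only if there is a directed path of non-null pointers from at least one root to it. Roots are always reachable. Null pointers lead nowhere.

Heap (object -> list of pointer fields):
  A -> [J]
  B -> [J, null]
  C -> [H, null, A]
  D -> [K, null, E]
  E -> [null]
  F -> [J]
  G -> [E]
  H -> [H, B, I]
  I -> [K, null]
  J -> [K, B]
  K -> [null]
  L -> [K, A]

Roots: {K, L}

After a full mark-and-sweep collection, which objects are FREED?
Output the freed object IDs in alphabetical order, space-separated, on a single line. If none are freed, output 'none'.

Roots: K L
Mark K: refs=null, marked=K
Mark L: refs=K A, marked=K L
Mark A: refs=J, marked=A K L
Mark J: refs=K B, marked=A J K L
Mark B: refs=J null, marked=A B J K L
Unmarked (collected): C D E F G H I

Answer: C D E F G H I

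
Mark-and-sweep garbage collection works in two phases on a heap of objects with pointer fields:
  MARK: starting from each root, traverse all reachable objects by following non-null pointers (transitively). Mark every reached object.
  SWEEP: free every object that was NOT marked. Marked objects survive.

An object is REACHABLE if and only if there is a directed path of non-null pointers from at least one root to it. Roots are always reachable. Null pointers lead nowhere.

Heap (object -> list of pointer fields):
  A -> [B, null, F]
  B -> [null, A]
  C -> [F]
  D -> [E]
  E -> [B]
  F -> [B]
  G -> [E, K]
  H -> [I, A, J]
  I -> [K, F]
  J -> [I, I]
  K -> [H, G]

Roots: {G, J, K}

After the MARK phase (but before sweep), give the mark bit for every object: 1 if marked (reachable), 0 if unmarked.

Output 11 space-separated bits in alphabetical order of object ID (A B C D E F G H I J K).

Answer: 1 1 0 0 1 1 1 1 1 1 1

Derivation:
Roots: G J K
Mark G: refs=E K, marked=G
Mark J: refs=I I, marked=G J
Mark K: refs=H G, marked=G J K
Mark E: refs=B, marked=E G J K
Mark I: refs=K F, marked=E G I J K
Mark H: refs=I A J, marked=E G H I J K
Mark B: refs=null A, marked=B E G H I J K
Mark F: refs=B, marked=B E F G H I J K
Mark A: refs=B null F, marked=A B E F G H I J K
Unmarked (collected): C D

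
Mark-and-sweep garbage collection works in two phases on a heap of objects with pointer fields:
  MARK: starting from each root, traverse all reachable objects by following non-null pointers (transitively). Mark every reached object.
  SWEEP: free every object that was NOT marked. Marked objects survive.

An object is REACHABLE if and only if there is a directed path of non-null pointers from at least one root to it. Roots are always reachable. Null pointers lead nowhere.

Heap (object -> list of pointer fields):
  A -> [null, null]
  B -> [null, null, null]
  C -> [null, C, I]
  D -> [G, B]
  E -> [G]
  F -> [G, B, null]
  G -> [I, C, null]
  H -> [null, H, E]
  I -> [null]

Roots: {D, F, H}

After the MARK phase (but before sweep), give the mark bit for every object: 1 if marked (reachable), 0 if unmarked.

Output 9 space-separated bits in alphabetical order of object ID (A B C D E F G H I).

Answer: 0 1 1 1 1 1 1 1 1

Derivation:
Roots: D F H
Mark D: refs=G B, marked=D
Mark F: refs=G B null, marked=D F
Mark H: refs=null H E, marked=D F H
Mark G: refs=I C null, marked=D F G H
Mark B: refs=null null null, marked=B D F G H
Mark E: refs=G, marked=B D E F G H
Mark I: refs=null, marked=B D E F G H I
Mark C: refs=null C I, marked=B C D E F G H I
Unmarked (collected): A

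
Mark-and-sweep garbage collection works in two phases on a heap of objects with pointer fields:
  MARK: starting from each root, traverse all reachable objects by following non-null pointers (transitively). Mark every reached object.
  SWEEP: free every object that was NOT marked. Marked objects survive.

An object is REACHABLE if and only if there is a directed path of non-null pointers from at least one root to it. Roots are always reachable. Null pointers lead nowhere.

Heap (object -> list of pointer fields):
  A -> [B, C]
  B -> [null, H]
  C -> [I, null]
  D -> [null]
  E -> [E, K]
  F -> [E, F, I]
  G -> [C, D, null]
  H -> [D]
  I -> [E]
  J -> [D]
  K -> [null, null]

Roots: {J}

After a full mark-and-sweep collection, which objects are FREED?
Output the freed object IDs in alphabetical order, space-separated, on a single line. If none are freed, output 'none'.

Answer: A B C E F G H I K

Derivation:
Roots: J
Mark J: refs=D, marked=J
Mark D: refs=null, marked=D J
Unmarked (collected): A B C E F G H I K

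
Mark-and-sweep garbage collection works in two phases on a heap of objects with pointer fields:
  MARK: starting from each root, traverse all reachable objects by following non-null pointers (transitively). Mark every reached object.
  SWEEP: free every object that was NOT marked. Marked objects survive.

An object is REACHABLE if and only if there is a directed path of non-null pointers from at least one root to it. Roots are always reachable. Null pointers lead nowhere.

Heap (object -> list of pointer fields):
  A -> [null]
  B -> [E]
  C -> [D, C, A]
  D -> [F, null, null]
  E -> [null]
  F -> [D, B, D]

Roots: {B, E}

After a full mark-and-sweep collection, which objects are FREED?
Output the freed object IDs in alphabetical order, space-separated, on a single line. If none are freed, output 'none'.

Answer: A C D F

Derivation:
Roots: B E
Mark B: refs=E, marked=B
Mark E: refs=null, marked=B E
Unmarked (collected): A C D F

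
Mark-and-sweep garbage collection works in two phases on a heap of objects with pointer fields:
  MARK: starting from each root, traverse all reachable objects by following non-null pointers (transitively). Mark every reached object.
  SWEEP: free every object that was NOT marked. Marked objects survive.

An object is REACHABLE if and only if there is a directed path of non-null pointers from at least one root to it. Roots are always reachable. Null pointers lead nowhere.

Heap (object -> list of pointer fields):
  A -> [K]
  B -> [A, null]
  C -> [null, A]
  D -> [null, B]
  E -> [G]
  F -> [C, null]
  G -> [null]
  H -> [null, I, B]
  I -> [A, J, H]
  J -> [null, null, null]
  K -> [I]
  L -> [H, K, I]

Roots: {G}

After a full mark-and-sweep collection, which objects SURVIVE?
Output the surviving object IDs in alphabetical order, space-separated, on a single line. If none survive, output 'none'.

Roots: G
Mark G: refs=null, marked=G
Unmarked (collected): A B C D E F H I J K L

Answer: G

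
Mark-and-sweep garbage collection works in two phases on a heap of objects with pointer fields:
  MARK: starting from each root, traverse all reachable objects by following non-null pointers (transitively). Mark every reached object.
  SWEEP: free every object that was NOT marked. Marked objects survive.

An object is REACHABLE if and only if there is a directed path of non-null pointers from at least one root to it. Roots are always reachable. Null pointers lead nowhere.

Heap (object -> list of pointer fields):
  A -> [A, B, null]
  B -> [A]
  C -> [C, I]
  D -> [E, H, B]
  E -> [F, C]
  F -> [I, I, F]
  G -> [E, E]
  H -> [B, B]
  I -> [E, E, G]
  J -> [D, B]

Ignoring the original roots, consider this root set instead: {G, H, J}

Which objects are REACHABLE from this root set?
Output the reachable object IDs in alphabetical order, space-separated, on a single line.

Roots: G H J
Mark G: refs=E E, marked=G
Mark H: refs=B B, marked=G H
Mark J: refs=D B, marked=G H J
Mark E: refs=F C, marked=E G H J
Mark B: refs=A, marked=B E G H J
Mark D: refs=E H B, marked=B D E G H J
Mark F: refs=I I F, marked=B D E F G H J
Mark C: refs=C I, marked=B C D E F G H J
Mark A: refs=A B null, marked=A B C D E F G H J
Mark I: refs=E E G, marked=A B C D E F G H I J
Unmarked (collected): (none)

Answer: A B C D E F G H I J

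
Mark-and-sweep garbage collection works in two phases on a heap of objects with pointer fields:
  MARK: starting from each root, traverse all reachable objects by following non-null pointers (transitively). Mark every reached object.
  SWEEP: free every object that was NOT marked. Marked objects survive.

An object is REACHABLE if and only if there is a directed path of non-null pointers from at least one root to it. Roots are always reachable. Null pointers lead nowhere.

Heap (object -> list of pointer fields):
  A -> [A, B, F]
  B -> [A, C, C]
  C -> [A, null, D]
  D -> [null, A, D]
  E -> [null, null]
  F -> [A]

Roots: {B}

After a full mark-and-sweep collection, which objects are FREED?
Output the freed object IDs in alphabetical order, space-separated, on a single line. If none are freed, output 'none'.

Roots: B
Mark B: refs=A C C, marked=B
Mark A: refs=A B F, marked=A B
Mark C: refs=A null D, marked=A B C
Mark F: refs=A, marked=A B C F
Mark D: refs=null A D, marked=A B C D F
Unmarked (collected): E

Answer: E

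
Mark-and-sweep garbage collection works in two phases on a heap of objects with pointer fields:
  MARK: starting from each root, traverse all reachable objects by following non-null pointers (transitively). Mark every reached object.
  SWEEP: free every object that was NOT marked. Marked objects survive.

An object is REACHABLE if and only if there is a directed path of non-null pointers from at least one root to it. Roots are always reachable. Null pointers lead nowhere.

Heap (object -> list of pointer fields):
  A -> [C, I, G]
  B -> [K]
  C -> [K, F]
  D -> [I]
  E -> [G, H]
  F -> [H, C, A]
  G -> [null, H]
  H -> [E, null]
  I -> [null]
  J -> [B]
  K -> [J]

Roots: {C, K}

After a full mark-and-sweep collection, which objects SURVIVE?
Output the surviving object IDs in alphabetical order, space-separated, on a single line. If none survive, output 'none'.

Answer: A B C E F G H I J K

Derivation:
Roots: C K
Mark C: refs=K F, marked=C
Mark K: refs=J, marked=C K
Mark F: refs=H C A, marked=C F K
Mark J: refs=B, marked=C F J K
Mark H: refs=E null, marked=C F H J K
Mark A: refs=C I G, marked=A C F H J K
Mark B: refs=K, marked=A B C F H J K
Mark E: refs=G H, marked=A B C E F H J K
Mark I: refs=null, marked=A B C E F H I J K
Mark G: refs=null H, marked=A B C E F G H I J K
Unmarked (collected): D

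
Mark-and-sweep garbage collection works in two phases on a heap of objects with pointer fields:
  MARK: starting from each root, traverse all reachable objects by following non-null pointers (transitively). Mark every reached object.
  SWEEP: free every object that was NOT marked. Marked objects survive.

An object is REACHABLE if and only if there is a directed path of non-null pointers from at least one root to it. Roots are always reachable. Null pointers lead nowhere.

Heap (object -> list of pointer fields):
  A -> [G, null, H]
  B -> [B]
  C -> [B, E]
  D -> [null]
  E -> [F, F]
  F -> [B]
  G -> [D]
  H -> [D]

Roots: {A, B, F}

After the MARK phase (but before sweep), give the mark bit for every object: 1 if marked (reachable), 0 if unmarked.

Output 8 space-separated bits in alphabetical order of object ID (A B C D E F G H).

Answer: 1 1 0 1 0 1 1 1

Derivation:
Roots: A B F
Mark A: refs=G null H, marked=A
Mark B: refs=B, marked=A B
Mark F: refs=B, marked=A B F
Mark G: refs=D, marked=A B F G
Mark H: refs=D, marked=A B F G H
Mark D: refs=null, marked=A B D F G H
Unmarked (collected): C E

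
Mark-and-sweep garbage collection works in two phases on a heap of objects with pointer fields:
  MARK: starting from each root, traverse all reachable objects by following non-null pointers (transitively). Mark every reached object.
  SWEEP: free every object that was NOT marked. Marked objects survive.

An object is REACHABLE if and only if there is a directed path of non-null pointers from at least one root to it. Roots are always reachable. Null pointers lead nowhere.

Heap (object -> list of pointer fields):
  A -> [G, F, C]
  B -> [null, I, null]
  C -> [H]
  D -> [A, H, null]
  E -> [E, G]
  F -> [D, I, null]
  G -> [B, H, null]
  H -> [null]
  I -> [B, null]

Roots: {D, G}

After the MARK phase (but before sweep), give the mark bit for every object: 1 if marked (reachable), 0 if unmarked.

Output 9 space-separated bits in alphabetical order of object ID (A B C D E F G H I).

Answer: 1 1 1 1 0 1 1 1 1

Derivation:
Roots: D G
Mark D: refs=A H null, marked=D
Mark G: refs=B H null, marked=D G
Mark A: refs=G F C, marked=A D G
Mark H: refs=null, marked=A D G H
Mark B: refs=null I null, marked=A B D G H
Mark F: refs=D I null, marked=A B D F G H
Mark C: refs=H, marked=A B C D F G H
Mark I: refs=B null, marked=A B C D F G H I
Unmarked (collected): E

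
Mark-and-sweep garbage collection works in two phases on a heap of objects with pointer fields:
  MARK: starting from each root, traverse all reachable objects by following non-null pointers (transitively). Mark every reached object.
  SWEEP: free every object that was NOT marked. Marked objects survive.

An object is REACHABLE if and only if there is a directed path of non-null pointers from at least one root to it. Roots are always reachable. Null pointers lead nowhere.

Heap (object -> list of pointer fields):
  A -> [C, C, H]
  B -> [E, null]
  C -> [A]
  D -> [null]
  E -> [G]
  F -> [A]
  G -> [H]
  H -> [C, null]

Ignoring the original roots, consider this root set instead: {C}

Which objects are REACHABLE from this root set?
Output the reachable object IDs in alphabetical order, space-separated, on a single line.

Roots: C
Mark C: refs=A, marked=C
Mark A: refs=C C H, marked=A C
Mark H: refs=C null, marked=A C H
Unmarked (collected): B D E F G

Answer: A C H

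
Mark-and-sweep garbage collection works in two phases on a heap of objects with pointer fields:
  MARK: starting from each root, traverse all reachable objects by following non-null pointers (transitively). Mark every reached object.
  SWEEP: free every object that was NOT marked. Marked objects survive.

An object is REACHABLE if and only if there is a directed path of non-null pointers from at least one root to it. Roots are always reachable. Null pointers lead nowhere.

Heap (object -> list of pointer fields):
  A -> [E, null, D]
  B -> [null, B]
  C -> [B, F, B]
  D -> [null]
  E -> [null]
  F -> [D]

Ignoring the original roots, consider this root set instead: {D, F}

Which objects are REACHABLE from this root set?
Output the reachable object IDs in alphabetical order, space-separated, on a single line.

Roots: D F
Mark D: refs=null, marked=D
Mark F: refs=D, marked=D F
Unmarked (collected): A B C E

Answer: D F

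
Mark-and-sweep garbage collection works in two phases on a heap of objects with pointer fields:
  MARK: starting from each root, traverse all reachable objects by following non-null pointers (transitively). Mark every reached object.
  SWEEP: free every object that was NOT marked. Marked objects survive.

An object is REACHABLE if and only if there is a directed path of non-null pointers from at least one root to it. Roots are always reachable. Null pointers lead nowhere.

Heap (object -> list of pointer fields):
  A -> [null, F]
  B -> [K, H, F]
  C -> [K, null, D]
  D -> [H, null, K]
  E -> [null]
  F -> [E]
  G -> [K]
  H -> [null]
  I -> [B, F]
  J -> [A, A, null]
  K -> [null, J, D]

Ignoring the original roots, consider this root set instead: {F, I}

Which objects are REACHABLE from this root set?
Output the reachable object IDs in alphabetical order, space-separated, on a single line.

Roots: F I
Mark F: refs=E, marked=F
Mark I: refs=B F, marked=F I
Mark E: refs=null, marked=E F I
Mark B: refs=K H F, marked=B E F I
Mark K: refs=null J D, marked=B E F I K
Mark H: refs=null, marked=B E F H I K
Mark J: refs=A A null, marked=B E F H I J K
Mark D: refs=H null K, marked=B D E F H I J K
Mark A: refs=null F, marked=A B D E F H I J K
Unmarked (collected): C G

Answer: A B D E F H I J K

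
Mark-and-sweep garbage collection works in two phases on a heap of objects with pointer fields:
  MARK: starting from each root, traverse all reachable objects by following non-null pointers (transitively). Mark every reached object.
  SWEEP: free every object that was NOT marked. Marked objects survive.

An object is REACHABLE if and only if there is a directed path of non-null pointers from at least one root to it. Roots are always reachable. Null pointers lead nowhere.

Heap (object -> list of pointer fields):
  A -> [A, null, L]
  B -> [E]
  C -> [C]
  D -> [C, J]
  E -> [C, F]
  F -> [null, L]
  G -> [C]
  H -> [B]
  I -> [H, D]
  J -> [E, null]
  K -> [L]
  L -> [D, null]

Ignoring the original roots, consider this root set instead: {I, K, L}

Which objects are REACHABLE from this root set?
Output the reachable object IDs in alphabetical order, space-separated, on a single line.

Answer: B C D E F H I J K L

Derivation:
Roots: I K L
Mark I: refs=H D, marked=I
Mark K: refs=L, marked=I K
Mark L: refs=D null, marked=I K L
Mark H: refs=B, marked=H I K L
Mark D: refs=C J, marked=D H I K L
Mark B: refs=E, marked=B D H I K L
Mark C: refs=C, marked=B C D H I K L
Mark J: refs=E null, marked=B C D H I J K L
Mark E: refs=C F, marked=B C D E H I J K L
Mark F: refs=null L, marked=B C D E F H I J K L
Unmarked (collected): A G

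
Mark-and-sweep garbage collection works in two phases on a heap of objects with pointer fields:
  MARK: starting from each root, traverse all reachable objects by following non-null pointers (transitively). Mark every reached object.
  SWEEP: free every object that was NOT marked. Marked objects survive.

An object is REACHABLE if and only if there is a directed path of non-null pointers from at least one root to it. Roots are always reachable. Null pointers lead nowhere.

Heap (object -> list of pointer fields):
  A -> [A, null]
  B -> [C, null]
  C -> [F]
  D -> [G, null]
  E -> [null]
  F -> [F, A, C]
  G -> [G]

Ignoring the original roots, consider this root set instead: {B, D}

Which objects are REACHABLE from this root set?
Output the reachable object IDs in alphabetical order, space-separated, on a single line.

Roots: B D
Mark B: refs=C null, marked=B
Mark D: refs=G null, marked=B D
Mark C: refs=F, marked=B C D
Mark G: refs=G, marked=B C D G
Mark F: refs=F A C, marked=B C D F G
Mark A: refs=A null, marked=A B C D F G
Unmarked (collected): E

Answer: A B C D F G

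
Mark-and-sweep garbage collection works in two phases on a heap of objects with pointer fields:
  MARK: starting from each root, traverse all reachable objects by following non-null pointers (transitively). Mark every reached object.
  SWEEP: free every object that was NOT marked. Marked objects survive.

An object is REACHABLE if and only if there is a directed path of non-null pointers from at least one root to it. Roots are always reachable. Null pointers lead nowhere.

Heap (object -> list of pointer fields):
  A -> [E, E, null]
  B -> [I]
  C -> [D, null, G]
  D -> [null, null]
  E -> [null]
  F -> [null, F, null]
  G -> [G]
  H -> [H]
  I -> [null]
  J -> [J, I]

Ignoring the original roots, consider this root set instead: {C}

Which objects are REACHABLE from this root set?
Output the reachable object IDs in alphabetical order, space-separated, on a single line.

Roots: C
Mark C: refs=D null G, marked=C
Mark D: refs=null null, marked=C D
Mark G: refs=G, marked=C D G
Unmarked (collected): A B E F H I J

Answer: C D G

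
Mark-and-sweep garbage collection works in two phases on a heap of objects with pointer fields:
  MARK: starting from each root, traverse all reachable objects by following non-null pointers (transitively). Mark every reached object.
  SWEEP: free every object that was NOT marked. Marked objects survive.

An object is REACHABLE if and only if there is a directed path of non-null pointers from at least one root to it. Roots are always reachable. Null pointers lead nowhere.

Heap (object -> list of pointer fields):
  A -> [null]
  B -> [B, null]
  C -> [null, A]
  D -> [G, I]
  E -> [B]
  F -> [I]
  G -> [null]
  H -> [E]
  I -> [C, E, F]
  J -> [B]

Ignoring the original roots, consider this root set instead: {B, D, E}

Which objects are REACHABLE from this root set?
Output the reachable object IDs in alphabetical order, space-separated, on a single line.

Roots: B D E
Mark B: refs=B null, marked=B
Mark D: refs=G I, marked=B D
Mark E: refs=B, marked=B D E
Mark G: refs=null, marked=B D E G
Mark I: refs=C E F, marked=B D E G I
Mark C: refs=null A, marked=B C D E G I
Mark F: refs=I, marked=B C D E F G I
Mark A: refs=null, marked=A B C D E F G I
Unmarked (collected): H J

Answer: A B C D E F G I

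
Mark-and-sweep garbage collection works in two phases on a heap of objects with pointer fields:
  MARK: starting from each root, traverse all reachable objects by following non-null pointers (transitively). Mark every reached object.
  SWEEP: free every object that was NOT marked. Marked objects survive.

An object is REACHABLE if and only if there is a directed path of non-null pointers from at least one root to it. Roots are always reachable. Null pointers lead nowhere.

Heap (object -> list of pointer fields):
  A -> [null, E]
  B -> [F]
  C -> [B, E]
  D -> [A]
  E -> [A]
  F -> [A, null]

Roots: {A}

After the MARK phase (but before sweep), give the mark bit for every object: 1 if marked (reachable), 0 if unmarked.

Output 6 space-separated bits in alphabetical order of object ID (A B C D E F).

Answer: 1 0 0 0 1 0

Derivation:
Roots: A
Mark A: refs=null E, marked=A
Mark E: refs=A, marked=A E
Unmarked (collected): B C D F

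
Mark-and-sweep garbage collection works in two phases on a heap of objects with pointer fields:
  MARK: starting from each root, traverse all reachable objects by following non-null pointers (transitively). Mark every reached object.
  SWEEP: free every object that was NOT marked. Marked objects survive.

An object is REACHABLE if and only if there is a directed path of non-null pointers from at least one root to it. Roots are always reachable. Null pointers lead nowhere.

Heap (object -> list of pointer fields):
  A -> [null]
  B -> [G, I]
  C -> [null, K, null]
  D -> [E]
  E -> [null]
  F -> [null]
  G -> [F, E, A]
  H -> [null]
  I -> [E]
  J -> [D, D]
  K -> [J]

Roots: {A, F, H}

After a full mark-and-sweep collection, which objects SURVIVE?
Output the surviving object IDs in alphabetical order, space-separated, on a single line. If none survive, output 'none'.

Answer: A F H

Derivation:
Roots: A F H
Mark A: refs=null, marked=A
Mark F: refs=null, marked=A F
Mark H: refs=null, marked=A F H
Unmarked (collected): B C D E G I J K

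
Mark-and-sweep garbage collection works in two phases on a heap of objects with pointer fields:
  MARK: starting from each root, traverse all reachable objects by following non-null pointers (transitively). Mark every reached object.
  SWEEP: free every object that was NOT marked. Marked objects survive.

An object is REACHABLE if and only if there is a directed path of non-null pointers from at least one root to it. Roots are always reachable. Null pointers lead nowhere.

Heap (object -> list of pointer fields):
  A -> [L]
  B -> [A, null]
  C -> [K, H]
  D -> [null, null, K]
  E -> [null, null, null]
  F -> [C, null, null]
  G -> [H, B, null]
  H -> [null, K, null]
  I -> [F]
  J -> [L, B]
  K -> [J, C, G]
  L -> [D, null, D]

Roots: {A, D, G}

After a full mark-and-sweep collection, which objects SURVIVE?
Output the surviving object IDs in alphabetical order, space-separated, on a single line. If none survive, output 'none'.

Roots: A D G
Mark A: refs=L, marked=A
Mark D: refs=null null K, marked=A D
Mark G: refs=H B null, marked=A D G
Mark L: refs=D null D, marked=A D G L
Mark K: refs=J C G, marked=A D G K L
Mark H: refs=null K null, marked=A D G H K L
Mark B: refs=A null, marked=A B D G H K L
Mark J: refs=L B, marked=A B D G H J K L
Mark C: refs=K H, marked=A B C D G H J K L
Unmarked (collected): E F I

Answer: A B C D G H J K L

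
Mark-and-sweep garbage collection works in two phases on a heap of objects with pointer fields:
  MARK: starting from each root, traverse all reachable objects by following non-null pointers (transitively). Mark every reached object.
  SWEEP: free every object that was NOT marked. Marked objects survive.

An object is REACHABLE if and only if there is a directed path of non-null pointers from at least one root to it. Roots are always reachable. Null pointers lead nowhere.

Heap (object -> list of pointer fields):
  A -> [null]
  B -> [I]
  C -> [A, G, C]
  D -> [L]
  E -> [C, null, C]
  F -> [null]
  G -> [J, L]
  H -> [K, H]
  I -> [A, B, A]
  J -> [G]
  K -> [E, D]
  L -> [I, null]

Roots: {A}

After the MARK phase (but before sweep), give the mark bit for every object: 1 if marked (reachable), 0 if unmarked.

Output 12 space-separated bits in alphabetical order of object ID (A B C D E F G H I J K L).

Answer: 1 0 0 0 0 0 0 0 0 0 0 0

Derivation:
Roots: A
Mark A: refs=null, marked=A
Unmarked (collected): B C D E F G H I J K L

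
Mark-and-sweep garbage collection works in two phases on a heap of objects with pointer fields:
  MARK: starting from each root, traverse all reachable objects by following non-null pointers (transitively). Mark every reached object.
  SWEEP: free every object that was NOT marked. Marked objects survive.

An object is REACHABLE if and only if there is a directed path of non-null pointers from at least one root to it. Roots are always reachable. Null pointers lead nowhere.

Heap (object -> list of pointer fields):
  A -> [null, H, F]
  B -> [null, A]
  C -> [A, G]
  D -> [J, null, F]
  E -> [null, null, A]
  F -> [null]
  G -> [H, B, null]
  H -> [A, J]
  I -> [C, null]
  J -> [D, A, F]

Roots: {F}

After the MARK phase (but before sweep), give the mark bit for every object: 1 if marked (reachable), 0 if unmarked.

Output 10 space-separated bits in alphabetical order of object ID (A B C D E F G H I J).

Roots: F
Mark F: refs=null, marked=F
Unmarked (collected): A B C D E G H I J

Answer: 0 0 0 0 0 1 0 0 0 0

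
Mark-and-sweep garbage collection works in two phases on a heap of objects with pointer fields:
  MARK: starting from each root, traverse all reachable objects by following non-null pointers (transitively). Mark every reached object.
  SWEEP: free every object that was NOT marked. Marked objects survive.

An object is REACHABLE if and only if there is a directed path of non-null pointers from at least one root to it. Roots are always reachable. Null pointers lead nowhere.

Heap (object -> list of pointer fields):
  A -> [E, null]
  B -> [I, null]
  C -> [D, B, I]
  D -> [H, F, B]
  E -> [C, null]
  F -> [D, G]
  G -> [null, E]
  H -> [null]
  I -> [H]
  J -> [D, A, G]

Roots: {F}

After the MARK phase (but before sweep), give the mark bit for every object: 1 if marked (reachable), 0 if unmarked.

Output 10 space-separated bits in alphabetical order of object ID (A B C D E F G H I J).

Roots: F
Mark F: refs=D G, marked=F
Mark D: refs=H F B, marked=D F
Mark G: refs=null E, marked=D F G
Mark H: refs=null, marked=D F G H
Mark B: refs=I null, marked=B D F G H
Mark E: refs=C null, marked=B D E F G H
Mark I: refs=H, marked=B D E F G H I
Mark C: refs=D B I, marked=B C D E F G H I
Unmarked (collected): A J

Answer: 0 1 1 1 1 1 1 1 1 0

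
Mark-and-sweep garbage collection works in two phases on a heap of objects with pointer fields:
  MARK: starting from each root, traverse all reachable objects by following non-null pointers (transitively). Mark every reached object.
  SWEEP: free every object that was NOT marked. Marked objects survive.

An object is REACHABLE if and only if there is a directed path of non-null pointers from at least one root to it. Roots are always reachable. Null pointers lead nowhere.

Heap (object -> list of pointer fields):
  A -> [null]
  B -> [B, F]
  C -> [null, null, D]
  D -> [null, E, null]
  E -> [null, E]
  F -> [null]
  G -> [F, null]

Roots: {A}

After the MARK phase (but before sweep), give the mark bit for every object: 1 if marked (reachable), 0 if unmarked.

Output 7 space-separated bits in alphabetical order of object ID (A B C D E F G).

Answer: 1 0 0 0 0 0 0

Derivation:
Roots: A
Mark A: refs=null, marked=A
Unmarked (collected): B C D E F G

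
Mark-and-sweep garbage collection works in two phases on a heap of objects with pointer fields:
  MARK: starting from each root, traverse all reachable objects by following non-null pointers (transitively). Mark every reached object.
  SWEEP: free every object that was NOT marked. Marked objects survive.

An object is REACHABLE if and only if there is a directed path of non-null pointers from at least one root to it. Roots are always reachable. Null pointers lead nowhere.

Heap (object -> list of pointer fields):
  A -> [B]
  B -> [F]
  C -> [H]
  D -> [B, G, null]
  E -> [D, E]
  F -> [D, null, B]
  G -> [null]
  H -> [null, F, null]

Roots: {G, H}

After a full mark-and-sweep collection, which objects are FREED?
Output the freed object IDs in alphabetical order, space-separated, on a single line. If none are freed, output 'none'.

Answer: A C E

Derivation:
Roots: G H
Mark G: refs=null, marked=G
Mark H: refs=null F null, marked=G H
Mark F: refs=D null B, marked=F G H
Mark D: refs=B G null, marked=D F G H
Mark B: refs=F, marked=B D F G H
Unmarked (collected): A C E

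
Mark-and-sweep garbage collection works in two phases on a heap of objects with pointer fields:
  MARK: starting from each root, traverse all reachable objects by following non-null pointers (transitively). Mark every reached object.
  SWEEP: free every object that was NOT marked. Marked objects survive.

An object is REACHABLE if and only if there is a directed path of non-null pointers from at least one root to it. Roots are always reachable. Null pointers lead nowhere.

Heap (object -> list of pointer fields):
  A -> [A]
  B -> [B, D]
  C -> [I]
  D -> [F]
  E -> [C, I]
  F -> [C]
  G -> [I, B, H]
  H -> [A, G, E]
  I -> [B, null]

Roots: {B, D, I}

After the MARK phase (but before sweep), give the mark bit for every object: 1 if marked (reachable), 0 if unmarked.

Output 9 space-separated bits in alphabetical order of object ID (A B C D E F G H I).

Answer: 0 1 1 1 0 1 0 0 1

Derivation:
Roots: B D I
Mark B: refs=B D, marked=B
Mark D: refs=F, marked=B D
Mark I: refs=B null, marked=B D I
Mark F: refs=C, marked=B D F I
Mark C: refs=I, marked=B C D F I
Unmarked (collected): A E G H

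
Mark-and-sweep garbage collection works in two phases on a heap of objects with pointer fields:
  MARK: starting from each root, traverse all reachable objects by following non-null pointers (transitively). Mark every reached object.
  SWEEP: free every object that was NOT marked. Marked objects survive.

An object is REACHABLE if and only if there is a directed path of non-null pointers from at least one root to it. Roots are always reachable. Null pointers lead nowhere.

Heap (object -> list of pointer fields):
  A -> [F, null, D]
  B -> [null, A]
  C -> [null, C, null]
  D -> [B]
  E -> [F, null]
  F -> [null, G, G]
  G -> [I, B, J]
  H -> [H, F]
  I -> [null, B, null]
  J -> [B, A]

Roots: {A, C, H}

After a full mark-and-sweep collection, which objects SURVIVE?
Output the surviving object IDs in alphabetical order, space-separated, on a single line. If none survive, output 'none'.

Answer: A B C D F G H I J

Derivation:
Roots: A C H
Mark A: refs=F null D, marked=A
Mark C: refs=null C null, marked=A C
Mark H: refs=H F, marked=A C H
Mark F: refs=null G G, marked=A C F H
Mark D: refs=B, marked=A C D F H
Mark G: refs=I B J, marked=A C D F G H
Mark B: refs=null A, marked=A B C D F G H
Mark I: refs=null B null, marked=A B C D F G H I
Mark J: refs=B A, marked=A B C D F G H I J
Unmarked (collected): E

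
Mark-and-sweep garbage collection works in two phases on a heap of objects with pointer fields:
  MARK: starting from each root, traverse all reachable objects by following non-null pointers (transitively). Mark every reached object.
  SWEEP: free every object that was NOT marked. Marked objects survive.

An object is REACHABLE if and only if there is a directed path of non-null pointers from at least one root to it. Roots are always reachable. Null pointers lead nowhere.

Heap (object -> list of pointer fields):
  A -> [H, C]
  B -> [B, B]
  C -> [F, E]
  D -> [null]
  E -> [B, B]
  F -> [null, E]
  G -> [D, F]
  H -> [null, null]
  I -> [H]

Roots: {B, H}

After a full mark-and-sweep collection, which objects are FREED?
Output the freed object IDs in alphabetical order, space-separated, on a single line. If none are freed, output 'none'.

Roots: B H
Mark B: refs=B B, marked=B
Mark H: refs=null null, marked=B H
Unmarked (collected): A C D E F G I

Answer: A C D E F G I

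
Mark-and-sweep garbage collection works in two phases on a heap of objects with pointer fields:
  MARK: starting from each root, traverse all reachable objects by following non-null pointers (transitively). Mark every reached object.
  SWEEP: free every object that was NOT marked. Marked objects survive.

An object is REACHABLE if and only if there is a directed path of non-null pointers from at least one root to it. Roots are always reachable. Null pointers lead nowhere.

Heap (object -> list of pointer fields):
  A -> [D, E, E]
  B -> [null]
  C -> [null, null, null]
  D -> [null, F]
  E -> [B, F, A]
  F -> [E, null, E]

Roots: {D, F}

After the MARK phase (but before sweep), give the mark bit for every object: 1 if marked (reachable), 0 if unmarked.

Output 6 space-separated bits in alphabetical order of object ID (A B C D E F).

Roots: D F
Mark D: refs=null F, marked=D
Mark F: refs=E null E, marked=D F
Mark E: refs=B F A, marked=D E F
Mark B: refs=null, marked=B D E F
Mark A: refs=D E E, marked=A B D E F
Unmarked (collected): C

Answer: 1 1 0 1 1 1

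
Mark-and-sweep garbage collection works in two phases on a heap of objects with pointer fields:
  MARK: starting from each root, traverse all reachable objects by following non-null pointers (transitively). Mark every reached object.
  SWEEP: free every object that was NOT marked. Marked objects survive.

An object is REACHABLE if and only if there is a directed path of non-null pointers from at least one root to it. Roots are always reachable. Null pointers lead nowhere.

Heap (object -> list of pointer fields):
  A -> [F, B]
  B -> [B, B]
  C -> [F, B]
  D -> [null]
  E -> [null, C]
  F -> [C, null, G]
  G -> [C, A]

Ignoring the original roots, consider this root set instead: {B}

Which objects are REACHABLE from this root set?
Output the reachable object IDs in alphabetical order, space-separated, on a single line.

Roots: B
Mark B: refs=B B, marked=B
Unmarked (collected): A C D E F G

Answer: B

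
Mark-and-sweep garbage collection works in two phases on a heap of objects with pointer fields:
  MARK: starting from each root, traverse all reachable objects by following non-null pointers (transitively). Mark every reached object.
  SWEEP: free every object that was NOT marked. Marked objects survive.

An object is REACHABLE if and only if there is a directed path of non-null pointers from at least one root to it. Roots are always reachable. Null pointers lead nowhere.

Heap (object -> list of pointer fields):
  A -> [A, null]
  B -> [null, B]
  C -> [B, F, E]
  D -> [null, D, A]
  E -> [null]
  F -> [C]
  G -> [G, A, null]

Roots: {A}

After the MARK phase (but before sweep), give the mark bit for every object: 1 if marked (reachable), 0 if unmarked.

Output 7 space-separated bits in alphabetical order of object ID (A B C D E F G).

Answer: 1 0 0 0 0 0 0

Derivation:
Roots: A
Mark A: refs=A null, marked=A
Unmarked (collected): B C D E F G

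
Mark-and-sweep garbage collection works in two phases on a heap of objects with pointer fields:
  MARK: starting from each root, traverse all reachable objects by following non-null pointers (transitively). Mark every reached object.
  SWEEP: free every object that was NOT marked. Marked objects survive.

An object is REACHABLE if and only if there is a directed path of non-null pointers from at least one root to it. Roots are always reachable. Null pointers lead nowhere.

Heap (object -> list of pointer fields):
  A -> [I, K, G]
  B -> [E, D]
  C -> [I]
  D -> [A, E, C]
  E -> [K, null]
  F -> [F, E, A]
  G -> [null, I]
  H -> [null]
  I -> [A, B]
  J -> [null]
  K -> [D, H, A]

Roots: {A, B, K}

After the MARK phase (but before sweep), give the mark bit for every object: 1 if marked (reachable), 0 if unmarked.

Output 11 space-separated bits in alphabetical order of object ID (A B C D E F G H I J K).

Roots: A B K
Mark A: refs=I K G, marked=A
Mark B: refs=E D, marked=A B
Mark K: refs=D H A, marked=A B K
Mark I: refs=A B, marked=A B I K
Mark G: refs=null I, marked=A B G I K
Mark E: refs=K null, marked=A B E G I K
Mark D: refs=A E C, marked=A B D E G I K
Mark H: refs=null, marked=A B D E G H I K
Mark C: refs=I, marked=A B C D E G H I K
Unmarked (collected): F J

Answer: 1 1 1 1 1 0 1 1 1 0 1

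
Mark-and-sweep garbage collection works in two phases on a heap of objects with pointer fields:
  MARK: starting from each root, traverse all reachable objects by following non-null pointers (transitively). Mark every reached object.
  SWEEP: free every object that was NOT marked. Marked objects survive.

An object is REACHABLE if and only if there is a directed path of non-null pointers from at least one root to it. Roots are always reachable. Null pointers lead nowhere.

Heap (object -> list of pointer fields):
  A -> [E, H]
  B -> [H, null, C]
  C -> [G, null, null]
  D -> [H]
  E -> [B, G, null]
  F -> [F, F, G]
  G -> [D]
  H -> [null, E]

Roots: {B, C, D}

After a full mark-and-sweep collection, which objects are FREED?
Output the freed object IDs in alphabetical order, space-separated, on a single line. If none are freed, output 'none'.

Answer: A F

Derivation:
Roots: B C D
Mark B: refs=H null C, marked=B
Mark C: refs=G null null, marked=B C
Mark D: refs=H, marked=B C D
Mark H: refs=null E, marked=B C D H
Mark G: refs=D, marked=B C D G H
Mark E: refs=B G null, marked=B C D E G H
Unmarked (collected): A F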